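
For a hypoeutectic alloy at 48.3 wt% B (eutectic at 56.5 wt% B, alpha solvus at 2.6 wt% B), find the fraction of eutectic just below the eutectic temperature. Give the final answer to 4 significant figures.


f_primary = (C_e - C0) / (C_e - C_alpha_max)
f_primary = (56.5 - 48.3) / (56.5 - 2.6)
f_primary = 0.152134
f_eutectic = 1 - 0.152134 = 0.8479


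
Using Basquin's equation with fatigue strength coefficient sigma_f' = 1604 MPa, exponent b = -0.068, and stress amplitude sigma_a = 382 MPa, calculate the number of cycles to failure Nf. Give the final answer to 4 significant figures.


sigma_a = sigma_f' * (2*Nf)^b
2*Nf = (sigma_a / sigma_f')^(1/b)
2*Nf = (382 / 1604)^(1/-0.068)
2*Nf = 1.45827e+09
Nf = 7.291e+08 cycles


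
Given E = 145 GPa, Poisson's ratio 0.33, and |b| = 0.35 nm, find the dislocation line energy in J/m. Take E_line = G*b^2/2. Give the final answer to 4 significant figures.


Step 1: G = E / (2*(1+nu))
G = 145 / (2*(1+0.33)) = 54.5113 GPa = 5.45113e+10 Pa
Step 2: E_line = G*b^2/2
b = 0.35 nm = 3.5e-10 m
E_line = 0.5 * 5.45113e+10 * (3.5e-10)^2 = 3.339e-09 J/m


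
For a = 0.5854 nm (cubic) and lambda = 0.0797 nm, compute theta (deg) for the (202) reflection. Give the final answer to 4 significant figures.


d = a / sqrt(h^2+k^2+l^2)
d = 0.5854 / sqrt(8) = 0.20697 nm
lambda = 2*d*sin(theta)  =>  sin(theta) = lambda / (2*d)
sin(theta) = 0.0797 / (2 * 0.20697) = 0.19254
theta = 11.1 deg


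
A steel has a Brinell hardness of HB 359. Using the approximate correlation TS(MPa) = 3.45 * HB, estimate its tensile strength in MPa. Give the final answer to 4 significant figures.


TS (MPa) = 3.45 * HB
TS = 3.45 * 359
TS = 1239 MPa


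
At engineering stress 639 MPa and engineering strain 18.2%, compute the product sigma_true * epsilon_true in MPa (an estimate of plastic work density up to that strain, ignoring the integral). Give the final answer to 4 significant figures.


sigma_true = sigma_eng * (1 + epsilon_eng)
sigma_true = 639 * (1 + 0.182) = 755.298 MPa
epsilon_true = ln(1 + epsilon_eng)
epsilon_true = ln(1 + 0.182) = 0.167208
sigma_true * epsilon_true = 755.298 * 0.167208 = 126.3 MPa


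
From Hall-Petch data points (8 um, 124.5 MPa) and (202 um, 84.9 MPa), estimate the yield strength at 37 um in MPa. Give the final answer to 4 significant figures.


sigma_y = sigma0 + k / sqrt(d)
1/sqrt(d1) = 1/sqrt(8e-06) = 353.553;  1/sqrt(d2) = 70.3598
k = (sigma1 - sigma2) / (1/sqrt(d1) - 1/sqrt(d2)) = (124.5 - 84.9) / (353.553 - 70.3598) = 0.139834 MPa*m^0.5
sigma0 = sigma1 - k/sqrt(d1) = 124.5 - 0.139834*353.553 = 75.0613 MPa
sigma_y(d3) = 75.0613 + 0.139834 / sqrt(3.7e-05) = 98.05 MPa


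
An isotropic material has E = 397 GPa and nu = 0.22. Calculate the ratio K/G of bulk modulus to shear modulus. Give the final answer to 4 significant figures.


G = E / (2*(1+nu))
G = 397 / (2*(1+0.22)) = 162.705 GPa
K = E / (3*(1-2*nu))
K = 397 / (3*(1-2*0.22)) = 236.31 GPa
K/G = 236.31 / 162.705 = 1.452


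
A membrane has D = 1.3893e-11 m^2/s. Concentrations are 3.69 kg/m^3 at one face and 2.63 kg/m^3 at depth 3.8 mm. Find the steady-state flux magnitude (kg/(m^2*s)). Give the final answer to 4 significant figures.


J = -D * (dC/dx) = D * (C1 - C2) / dx
J = 1.3893e-11 * (3.69 - 2.63) / 3.8e-03
J = 3.875e-09 kg/(m^2*s)


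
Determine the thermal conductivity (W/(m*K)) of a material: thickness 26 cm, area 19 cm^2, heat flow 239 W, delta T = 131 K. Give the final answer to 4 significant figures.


k = Q*L / (A*dT)
L = 0.26 m, A = 1.9e-03 m^2
k = 239 * 0.26 / (1.9e-03 * 131)
k = 249.7 W/(m*K)


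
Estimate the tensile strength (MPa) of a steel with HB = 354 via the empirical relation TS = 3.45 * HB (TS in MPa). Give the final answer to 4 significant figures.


TS (MPa) = 3.45 * HB
TS = 3.45 * 354
TS = 1221 MPa


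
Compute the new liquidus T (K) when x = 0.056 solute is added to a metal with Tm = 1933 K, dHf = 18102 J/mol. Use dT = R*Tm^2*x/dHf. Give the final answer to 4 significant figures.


dT = R*Tm^2*x / dHf
dT = 8.314 * 1933^2 * 0.056 / 18102
dT = 96.1026 K
T_new = 1933 - 96.1026 = 1837 K


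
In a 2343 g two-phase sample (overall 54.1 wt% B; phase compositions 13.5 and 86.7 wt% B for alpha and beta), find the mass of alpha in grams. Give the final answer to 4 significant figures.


f_alpha = (C_beta - C0) / (C_beta - C_alpha)
f_alpha = (86.7 - 54.1) / (86.7 - 13.5) = 0.445355
m_alpha = f_alpha * m_total = 0.445355 * 2343 = 1043 g


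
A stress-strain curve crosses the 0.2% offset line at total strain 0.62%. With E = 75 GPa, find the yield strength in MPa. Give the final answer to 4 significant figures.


Offset strain = 0.002
Elastic strain at yield = total_strain - offset = 6.2e-03 - 0.002 = 4.2e-03
sigma_y = E * elastic_strain = 75000 * 4.2e-03
sigma_y = 315 MPa


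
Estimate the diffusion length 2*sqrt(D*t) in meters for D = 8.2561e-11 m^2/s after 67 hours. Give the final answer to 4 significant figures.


t = 67 hr = 241200 s
Diffusion length = 2*sqrt(D*t)
= 2*sqrt(8.2561e-11 * 241200)
= 8.925e-03 m


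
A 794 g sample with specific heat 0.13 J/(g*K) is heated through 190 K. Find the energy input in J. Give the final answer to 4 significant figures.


Q = m * cp * dT
Q = 794 * 0.13 * 190
Q = 19610 J


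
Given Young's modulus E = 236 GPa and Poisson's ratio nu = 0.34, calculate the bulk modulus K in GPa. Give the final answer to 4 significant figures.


K = E / (3*(1-2*nu))
K = 236 / (3*(1-2*0.34))
K = 245.8 GPa


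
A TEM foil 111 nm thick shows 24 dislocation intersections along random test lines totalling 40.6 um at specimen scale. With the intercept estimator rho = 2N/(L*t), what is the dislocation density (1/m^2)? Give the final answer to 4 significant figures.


rho = 2N / (L * t)
L = 40.6 um = 4.06e-05 m, t = 111 nm = 1.11e-07 m
rho = 2 * 24 / (4.06e-05 * 1.11e-07)
rho = 1.065e+13 1/m^2


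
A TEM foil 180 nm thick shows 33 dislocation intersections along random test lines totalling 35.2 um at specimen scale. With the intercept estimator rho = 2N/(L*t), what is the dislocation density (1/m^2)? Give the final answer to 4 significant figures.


rho = 2N / (L * t)
L = 35.2 um = 3.52e-05 m, t = 180 nm = 1.8e-07 m
rho = 2 * 33 / (3.52e-05 * 1.8e-07)
rho = 1.042e+13 1/m^2


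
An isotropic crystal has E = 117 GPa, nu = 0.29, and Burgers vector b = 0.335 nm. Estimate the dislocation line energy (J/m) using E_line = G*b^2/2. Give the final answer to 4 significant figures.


Step 1: G = E / (2*(1+nu))
G = 117 / (2*(1+0.29)) = 45.3488 GPa = 4.53488e+10 Pa
Step 2: E_line = G*b^2/2
b = 0.335 nm = 3.35e-10 m
E_line = 0.5 * 4.53488e+10 * (3.35e-10)^2 = 2.545e-09 J/m


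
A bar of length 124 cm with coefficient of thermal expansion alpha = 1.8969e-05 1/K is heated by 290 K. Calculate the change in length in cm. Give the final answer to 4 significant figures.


dL = L0 * alpha * dT
dL = 124 * 1.8969e-05 * 290
dL = 0.6821 cm


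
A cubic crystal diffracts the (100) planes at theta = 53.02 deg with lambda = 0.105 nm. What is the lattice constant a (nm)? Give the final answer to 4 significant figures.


d = lambda / (2*sin(theta))
d = 0.105 / (2*sin(53.02 deg))
d = 0.0657198 nm
a = d * sqrt(h^2+k^2+l^2) = 0.0657198 * sqrt(1)
a = 0.06572 nm


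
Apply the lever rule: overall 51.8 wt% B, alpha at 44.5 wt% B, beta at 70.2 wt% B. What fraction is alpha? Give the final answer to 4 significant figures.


f_alpha = (C_beta - C0) / (C_beta - C_alpha)
f_alpha = (70.2 - 51.8) / (70.2 - 44.5)
f_alpha = 0.716


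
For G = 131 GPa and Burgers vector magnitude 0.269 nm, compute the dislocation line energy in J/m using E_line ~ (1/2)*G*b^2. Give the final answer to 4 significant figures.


E = G*b^2/2
b = 0.269 nm = 2.69e-10 m
G = 131 GPa = 1.31e+11 Pa
E = 0.5 * 1.31e+11 * (2.69e-10)^2
E = 4.74e-09 J/m


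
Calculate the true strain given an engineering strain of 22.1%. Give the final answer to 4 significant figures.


epsilon_true = ln(1 + epsilon_eng)
epsilon_true = ln(1 + 0.221)
epsilon_true = 0.1997


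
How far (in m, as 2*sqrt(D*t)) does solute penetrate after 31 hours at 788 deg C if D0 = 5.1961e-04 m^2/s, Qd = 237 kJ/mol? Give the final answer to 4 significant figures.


Step 1: D = D0 * exp(-Qd/(R*T))
T = 1061.15 K
D = 5.1961e-04 * exp(-237e3 / (8.314 * 1061.15)) = 1.11953e-15 m^2/s
Step 2: L = 2*sqrt(D*t)
t = 31 h = 111600 s
L = 2*sqrt(1.11953e-15 * 111600) = 2.236e-05 m


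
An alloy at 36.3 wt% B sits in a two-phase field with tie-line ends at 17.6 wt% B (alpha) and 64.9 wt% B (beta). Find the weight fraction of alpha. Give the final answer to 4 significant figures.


f_alpha = (C_beta - C0) / (C_beta - C_alpha)
f_alpha = (64.9 - 36.3) / (64.9 - 17.6)
f_alpha = 0.6047


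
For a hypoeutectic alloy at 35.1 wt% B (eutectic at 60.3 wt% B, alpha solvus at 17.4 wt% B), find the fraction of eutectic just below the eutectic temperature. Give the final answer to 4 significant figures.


f_primary = (C_e - C0) / (C_e - C_alpha_max)
f_primary = (60.3 - 35.1) / (60.3 - 17.4)
f_primary = 0.587413
f_eutectic = 1 - 0.587413 = 0.4126


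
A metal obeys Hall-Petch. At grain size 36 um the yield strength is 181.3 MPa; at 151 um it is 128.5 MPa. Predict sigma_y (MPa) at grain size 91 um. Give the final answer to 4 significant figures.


sigma_y = sigma0 + k / sqrt(d)
1/sqrt(d1) = 1/sqrt(3.6e-05) = 166.667;  1/sqrt(d2) = 81.3788
k = (sigma1 - sigma2) / (1/sqrt(d1) - 1/sqrt(d2)) = (181.3 - 128.5) / (166.667 - 81.3788) = 0.61908 MPa*m^0.5
sigma0 = sigma1 - k/sqrt(d1) = 181.3 - 0.61908*166.667 = 78.12 MPa
sigma_y(d3) = 78.12 + 0.61908 / sqrt(9.1e-05) = 143 MPa


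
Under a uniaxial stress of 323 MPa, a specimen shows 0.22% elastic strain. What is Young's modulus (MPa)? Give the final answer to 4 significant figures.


E = sigma / epsilon
epsilon = 0.22% = 2.2e-03
E = 323 / 2.2e-03
E = 146800 MPa


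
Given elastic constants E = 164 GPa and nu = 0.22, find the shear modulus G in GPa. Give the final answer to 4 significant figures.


G = E / (2*(1+nu))
G = 164 / (2*(1+0.22))
G = 67.21 GPa


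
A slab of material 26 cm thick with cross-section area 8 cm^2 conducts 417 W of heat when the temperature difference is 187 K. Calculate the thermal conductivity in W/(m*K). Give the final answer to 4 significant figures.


k = Q*L / (A*dT)
L = 0.26 m, A = 8e-04 m^2
k = 417 * 0.26 / (8e-04 * 187)
k = 724.7 W/(m*K)


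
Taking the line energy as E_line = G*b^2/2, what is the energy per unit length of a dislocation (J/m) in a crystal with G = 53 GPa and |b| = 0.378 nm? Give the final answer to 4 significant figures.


E = G*b^2/2
b = 0.378 nm = 3.78e-10 m
G = 53 GPa = 5.3e+10 Pa
E = 0.5 * 5.3e+10 * (3.78e-10)^2
E = 3.786e-09 J/m


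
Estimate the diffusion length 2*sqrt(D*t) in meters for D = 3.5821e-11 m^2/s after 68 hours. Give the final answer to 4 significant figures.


t = 68 hr = 244800 s
Diffusion length = 2*sqrt(D*t)
= 2*sqrt(3.5821e-11 * 244800)
= 5.922e-03 m


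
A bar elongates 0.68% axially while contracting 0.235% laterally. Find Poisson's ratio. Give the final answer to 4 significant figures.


nu = -epsilon_lat / epsilon_axial
Lateral strain is contraction (negative), so using magnitudes:
nu = 0.235 / 0.68
nu = 0.3456


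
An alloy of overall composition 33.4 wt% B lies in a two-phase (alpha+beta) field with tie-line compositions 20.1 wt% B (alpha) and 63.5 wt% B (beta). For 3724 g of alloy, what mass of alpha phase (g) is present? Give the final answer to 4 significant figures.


f_alpha = (C_beta - C0) / (C_beta - C_alpha)
f_alpha = (63.5 - 33.4) / (63.5 - 20.1) = 0.693548
m_alpha = f_alpha * m_total = 0.693548 * 3724 = 2583 g


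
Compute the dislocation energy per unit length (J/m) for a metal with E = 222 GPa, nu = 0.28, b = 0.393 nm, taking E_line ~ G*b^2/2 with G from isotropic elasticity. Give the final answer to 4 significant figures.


Step 1: G = E / (2*(1+nu))
G = 222 / (2*(1+0.28)) = 86.7188 GPa = 8.67188e+10 Pa
Step 2: E_line = G*b^2/2
b = 0.393 nm = 3.93e-10 m
E_line = 0.5 * 8.67188e+10 * (3.93e-10)^2 = 6.697e-09 J/m


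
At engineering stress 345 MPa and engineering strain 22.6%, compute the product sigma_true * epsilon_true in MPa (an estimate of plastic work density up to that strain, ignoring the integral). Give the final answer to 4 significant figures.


sigma_true = sigma_eng * (1 + epsilon_eng)
sigma_true = 345 * (1 + 0.226) = 422.97 MPa
epsilon_true = ln(1 + epsilon_eng)
epsilon_true = ln(1 + 0.226) = 0.203757
sigma_true * epsilon_true = 422.97 * 0.203757 = 86.18 MPa


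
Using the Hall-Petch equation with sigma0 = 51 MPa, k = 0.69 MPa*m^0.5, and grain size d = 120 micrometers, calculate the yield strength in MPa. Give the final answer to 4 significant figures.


sigma_y = sigma0 + k / sqrt(d)
d = 120 um = 1.2e-04 m
sigma_y = 51 + 0.69 / sqrt(1.2e-04)
sigma_y = 114 MPa


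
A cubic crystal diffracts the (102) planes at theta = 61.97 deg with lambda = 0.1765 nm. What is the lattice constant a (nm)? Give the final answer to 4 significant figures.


d = lambda / (2*sin(theta))
d = 0.1765 / (2*sin(61.97 deg))
d = 0.0999772 nm
a = d * sqrt(h^2+k^2+l^2) = 0.0999772 * sqrt(5)
a = 0.2236 nm


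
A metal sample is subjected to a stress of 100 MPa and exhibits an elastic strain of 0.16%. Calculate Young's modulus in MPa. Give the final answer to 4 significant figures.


E = sigma / epsilon
epsilon = 0.16% = 1.6e-03
E = 100 / 1.6e-03
E = 62500 MPa


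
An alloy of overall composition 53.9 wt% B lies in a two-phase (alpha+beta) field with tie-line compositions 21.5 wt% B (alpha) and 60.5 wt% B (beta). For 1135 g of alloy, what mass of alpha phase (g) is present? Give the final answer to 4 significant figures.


f_alpha = (C_beta - C0) / (C_beta - C_alpha)
f_alpha = (60.5 - 53.9) / (60.5 - 21.5) = 0.169231
m_alpha = f_alpha * m_total = 0.169231 * 1135 = 192.1 g


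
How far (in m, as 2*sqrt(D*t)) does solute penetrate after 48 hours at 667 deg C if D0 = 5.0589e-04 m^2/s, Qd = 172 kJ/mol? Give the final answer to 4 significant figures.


Step 1: D = D0 * exp(-Qd/(R*T))
T = 940.15 K
D = 5.0589e-04 * exp(-172e3 / (8.314 * 940.15)) = 1.40413e-13 m^2/s
Step 2: L = 2*sqrt(D*t)
t = 48 h = 172800 s
L = 2*sqrt(1.40413e-13 * 172800) = 3.115e-04 m


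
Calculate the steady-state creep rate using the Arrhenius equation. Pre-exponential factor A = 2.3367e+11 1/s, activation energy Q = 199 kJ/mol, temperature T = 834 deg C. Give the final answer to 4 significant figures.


rate = A * exp(-Q / (R*T))
T = 834 + 273.15 = 1107.15 K
rate = 2.3367e+11 * exp(-199e3 / (8.314 * 1107.15))
rate = 95.4 1/s


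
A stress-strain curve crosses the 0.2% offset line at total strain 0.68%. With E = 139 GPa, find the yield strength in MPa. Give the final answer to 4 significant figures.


Offset strain = 0.002
Elastic strain at yield = total_strain - offset = 6.8e-03 - 0.002 = 4.8e-03
sigma_y = E * elastic_strain = 139000 * 4.8e-03
sigma_y = 667.2 MPa


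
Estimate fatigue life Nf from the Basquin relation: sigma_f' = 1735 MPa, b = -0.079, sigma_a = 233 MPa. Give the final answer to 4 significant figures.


sigma_a = sigma_f' * (2*Nf)^b
2*Nf = (sigma_a / sigma_f')^(1/b)
2*Nf = (233 / 1735)^(1/-0.079)
2*Nf = 1.08958e+11
Nf = 5.448e+10 cycles


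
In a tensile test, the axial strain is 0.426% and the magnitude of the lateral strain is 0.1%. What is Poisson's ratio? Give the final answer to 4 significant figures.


nu = -epsilon_lat / epsilon_axial
Lateral strain is contraction (negative), so using magnitudes:
nu = 0.1 / 0.426
nu = 0.2347


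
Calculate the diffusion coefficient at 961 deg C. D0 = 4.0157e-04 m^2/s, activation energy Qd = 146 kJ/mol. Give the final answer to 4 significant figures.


D = D0 * exp(-Qd / (R*T))
T = 1234.15 K
D = 4.0157e-04 * exp(-146e3 / (8.314 * 1234.15))
D = 2.656e-10 m^2/s


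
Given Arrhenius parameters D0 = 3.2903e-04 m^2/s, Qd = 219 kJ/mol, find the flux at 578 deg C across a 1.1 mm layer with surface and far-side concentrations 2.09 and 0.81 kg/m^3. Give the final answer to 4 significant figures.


Step 1: D = D0 * exp(-Qd/(R*T))
T = 578 + 273.15 = 851.15 K
D = 3.2903e-04 * exp(-219e3 / (8.314 * 851.15)) = 1.19353e-17 m^2/s
Step 2: J = D * (C1 - C2) / dx
J = 1.19353e-17 * (2.09 - 0.81) / 1.1e-03
J = 1.389e-14 kg/(m^2*s)


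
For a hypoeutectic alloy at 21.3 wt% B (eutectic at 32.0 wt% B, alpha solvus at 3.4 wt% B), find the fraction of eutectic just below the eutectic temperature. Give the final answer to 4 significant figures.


f_primary = (C_e - C0) / (C_e - C_alpha_max)
f_primary = (32.0 - 21.3) / (32.0 - 3.4)
f_primary = 0.374126
f_eutectic = 1 - 0.374126 = 0.6259


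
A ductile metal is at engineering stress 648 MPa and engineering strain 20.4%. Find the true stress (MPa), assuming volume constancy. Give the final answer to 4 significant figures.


sigma_true = sigma_eng * (1 + epsilon_eng)
sigma_true = 648 * (1 + 0.204)
sigma_true = 780.2 MPa


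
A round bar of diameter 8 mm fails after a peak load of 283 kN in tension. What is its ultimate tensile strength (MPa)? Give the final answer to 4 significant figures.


A0 = pi*(d/2)^2 = pi*(8/2)^2 = 50.2655 mm^2
UTS = F_max / A0 = 283*1000 / 50.2655
UTS = 5630 MPa


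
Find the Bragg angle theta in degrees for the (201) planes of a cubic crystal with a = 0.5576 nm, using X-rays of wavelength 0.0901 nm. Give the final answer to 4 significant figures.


d = a / sqrt(h^2+k^2+l^2)
d = 0.5576 / sqrt(5) = 0.249366 nm
lambda = 2*d*sin(theta)  =>  sin(theta) = lambda / (2*d)
sin(theta) = 0.0901 / (2 * 0.249366) = 0.180658
theta = 10.41 deg


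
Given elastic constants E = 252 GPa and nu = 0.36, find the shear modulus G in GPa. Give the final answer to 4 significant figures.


G = E / (2*(1+nu))
G = 252 / (2*(1+0.36))
G = 92.65 GPa


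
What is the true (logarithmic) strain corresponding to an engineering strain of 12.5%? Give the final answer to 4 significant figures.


epsilon_true = ln(1 + epsilon_eng)
epsilon_true = ln(1 + 0.125)
epsilon_true = 0.1178


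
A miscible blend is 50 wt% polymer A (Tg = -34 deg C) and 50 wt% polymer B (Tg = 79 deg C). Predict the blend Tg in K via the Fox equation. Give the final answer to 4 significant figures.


1/Tg = w1/Tg1 + w2/Tg2 (in Kelvin)
Tg1 = 239.15 K, Tg2 = 352.15 K
1/Tg = 0.5/239.15 + 0.5/352.15
Tg = 284.9 K


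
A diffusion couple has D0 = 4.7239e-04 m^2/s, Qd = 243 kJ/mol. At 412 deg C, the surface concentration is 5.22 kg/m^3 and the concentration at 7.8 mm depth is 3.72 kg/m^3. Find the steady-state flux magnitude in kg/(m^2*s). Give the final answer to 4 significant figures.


Step 1: D = D0 * exp(-Qd/(R*T))
T = 412 + 273.15 = 685.15 K
D = 4.7239e-04 * exp(-243e3 / (8.314 * 685.15)) = 1.40519e-22 m^2/s
Step 2: J = D * (C1 - C2) / dx
J = 1.40519e-22 * (5.22 - 3.72) / 7.8e-03
J = 2.702e-20 kg/(m^2*s)


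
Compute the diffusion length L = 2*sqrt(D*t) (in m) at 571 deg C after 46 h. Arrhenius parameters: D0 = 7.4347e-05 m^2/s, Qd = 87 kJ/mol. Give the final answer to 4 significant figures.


Step 1: D = D0 * exp(-Qd/(R*T))
T = 844.15 K
D = 7.4347e-05 * exp(-87e3 / (8.314 * 844.15)) = 3.07361e-10 m^2/s
Step 2: L = 2*sqrt(D*t)
t = 46 h = 165600 s
L = 2*sqrt(3.07361e-10 * 165600) = 0.01427 m


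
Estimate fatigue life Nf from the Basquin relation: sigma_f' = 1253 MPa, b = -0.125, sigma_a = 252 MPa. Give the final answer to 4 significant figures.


sigma_a = sigma_f' * (2*Nf)^b
2*Nf = (sigma_a / sigma_f')^(1/b)
2*Nf = (252 / 1253)^(1/-0.125)
2*Nf = 373598
Nf = 186800 cycles


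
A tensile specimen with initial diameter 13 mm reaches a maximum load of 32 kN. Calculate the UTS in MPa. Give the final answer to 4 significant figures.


A0 = pi*(d/2)^2 = pi*(13/2)^2 = 132.732 mm^2
UTS = F_max / A0 = 32*1000 / 132.732
UTS = 241.1 MPa


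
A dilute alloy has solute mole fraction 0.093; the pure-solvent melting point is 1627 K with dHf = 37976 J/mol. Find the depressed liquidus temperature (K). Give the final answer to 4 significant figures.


dT = R*Tm^2*x / dHf
dT = 8.314 * 1627^2 * 0.093 / 37976
dT = 53.8963 K
T_new = 1627 - 53.8963 = 1573 K


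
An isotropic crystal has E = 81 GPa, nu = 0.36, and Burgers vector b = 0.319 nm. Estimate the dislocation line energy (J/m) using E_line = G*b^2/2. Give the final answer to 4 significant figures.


Step 1: G = E / (2*(1+nu))
G = 81 / (2*(1+0.36)) = 29.7794 GPa = 2.97794e+10 Pa
Step 2: E_line = G*b^2/2
b = 0.319 nm = 3.19e-10 m
E_line = 0.5 * 2.97794e+10 * (3.19e-10)^2 = 1.515e-09 J/m


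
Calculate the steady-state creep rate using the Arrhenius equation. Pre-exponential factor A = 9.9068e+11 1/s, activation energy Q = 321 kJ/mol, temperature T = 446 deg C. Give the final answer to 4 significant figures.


rate = A * exp(-Q / (R*T))
T = 446 + 273.15 = 719.15 K
rate = 9.9068e+11 * exp(-321e3 / (8.314 * 719.15))
rate = 4.782e-12 1/s


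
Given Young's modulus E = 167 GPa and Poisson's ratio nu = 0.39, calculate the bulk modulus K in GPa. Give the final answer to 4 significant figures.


K = E / (3*(1-2*nu))
K = 167 / (3*(1-2*0.39))
K = 253 GPa


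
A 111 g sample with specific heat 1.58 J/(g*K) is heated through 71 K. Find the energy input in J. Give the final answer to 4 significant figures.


Q = m * cp * dT
Q = 111 * 1.58 * 71
Q = 12450 J


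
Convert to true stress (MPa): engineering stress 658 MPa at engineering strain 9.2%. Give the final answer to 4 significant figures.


sigma_true = sigma_eng * (1 + epsilon_eng)
sigma_true = 658 * (1 + 0.092)
sigma_true = 718.5 MPa


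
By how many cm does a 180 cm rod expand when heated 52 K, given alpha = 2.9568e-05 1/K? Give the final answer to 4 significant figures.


dL = L0 * alpha * dT
dL = 180 * 2.9568e-05 * 52
dL = 0.2768 cm


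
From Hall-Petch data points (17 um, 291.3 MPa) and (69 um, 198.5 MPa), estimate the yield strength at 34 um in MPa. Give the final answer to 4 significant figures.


sigma_y = sigma0 + k / sqrt(d)
1/sqrt(d1) = 1/sqrt(1.7e-05) = 242.536;  1/sqrt(d2) = 120.386
k = (sigma1 - sigma2) / (1/sqrt(d1) - 1/sqrt(d2)) = (291.3 - 198.5) / (242.536 - 120.386) = 0.759723 MPa*m^0.5
sigma0 = sigma1 - k/sqrt(d1) = 291.3 - 0.759723*242.536 = 107.04 MPa
sigma_y(d3) = 107.04 + 0.759723 / sqrt(3.4e-05) = 237.3 MPa


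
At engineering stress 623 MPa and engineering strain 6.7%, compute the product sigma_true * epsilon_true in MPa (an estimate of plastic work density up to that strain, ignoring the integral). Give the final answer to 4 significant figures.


sigma_true = sigma_eng * (1 + epsilon_eng)
sigma_true = 623 * (1 + 0.067) = 664.741 MPa
epsilon_true = ln(1 + epsilon_eng)
epsilon_true = ln(1 + 0.067) = 0.064851
sigma_true * epsilon_true = 664.741 * 0.064851 = 43.11 MPa


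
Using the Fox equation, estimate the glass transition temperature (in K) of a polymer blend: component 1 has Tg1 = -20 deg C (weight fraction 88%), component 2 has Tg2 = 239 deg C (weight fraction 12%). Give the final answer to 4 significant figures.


1/Tg = w1/Tg1 + w2/Tg2 (in Kelvin)
Tg1 = 253.15 K, Tg2 = 512.15 K
1/Tg = 0.88/253.15 + 0.12/512.15
Tg = 269.5 K


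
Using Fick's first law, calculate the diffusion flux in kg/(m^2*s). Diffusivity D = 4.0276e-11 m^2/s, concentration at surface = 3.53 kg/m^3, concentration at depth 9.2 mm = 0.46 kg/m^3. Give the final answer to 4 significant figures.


J = -D * (dC/dx) = D * (C1 - C2) / dx
J = 4.0276e-11 * (3.53 - 0.46) / 9.2e-03
J = 1.344e-08 kg/(m^2*s)


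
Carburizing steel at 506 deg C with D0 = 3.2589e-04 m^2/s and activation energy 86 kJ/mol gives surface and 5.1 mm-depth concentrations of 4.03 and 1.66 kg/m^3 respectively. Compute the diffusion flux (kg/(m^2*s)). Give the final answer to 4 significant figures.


Step 1: D = D0 * exp(-Qd/(R*T))
T = 506 + 273.15 = 779.15 K
D = 3.2589e-04 * exp(-86e3 / (8.314 * 779.15)) = 5.58954e-10 m^2/s
Step 2: J = D * (C1 - C2) / dx
J = 5.58954e-10 * (4.03 - 1.66) / 5.1e-03
J = 2.597e-07 kg/(m^2*s)


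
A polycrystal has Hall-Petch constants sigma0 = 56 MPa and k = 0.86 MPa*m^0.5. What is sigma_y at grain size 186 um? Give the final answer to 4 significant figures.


sigma_y = sigma0 + k / sqrt(d)
d = 186 um = 1.86e-04 m
sigma_y = 56 + 0.86 / sqrt(1.86e-04)
sigma_y = 119.1 MPa


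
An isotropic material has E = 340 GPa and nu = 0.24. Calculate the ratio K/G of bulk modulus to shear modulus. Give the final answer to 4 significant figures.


G = E / (2*(1+nu))
G = 340 / (2*(1+0.24)) = 137.097 GPa
K = E / (3*(1-2*nu))
K = 340 / (3*(1-2*0.24)) = 217.949 GPa
K/G = 217.949 / 137.097 = 1.59


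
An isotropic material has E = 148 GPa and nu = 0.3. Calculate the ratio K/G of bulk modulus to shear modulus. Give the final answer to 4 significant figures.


G = E / (2*(1+nu))
G = 148 / (2*(1+0.3)) = 56.9231 GPa
K = E / (3*(1-2*nu))
K = 148 / (3*(1-2*0.3)) = 123.333 GPa
K/G = 123.333 / 56.9231 = 2.167


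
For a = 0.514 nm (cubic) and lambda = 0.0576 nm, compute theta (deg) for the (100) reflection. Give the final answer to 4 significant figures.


d = a / sqrt(h^2+k^2+l^2)
d = 0.514 / sqrt(1) = 0.514 nm
lambda = 2*d*sin(theta)  =>  sin(theta) = lambda / (2*d)
sin(theta) = 0.0576 / (2 * 0.514) = 0.0560311
theta = 3.212 deg


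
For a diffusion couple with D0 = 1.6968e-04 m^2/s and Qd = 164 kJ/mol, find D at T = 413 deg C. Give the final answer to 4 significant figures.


D = D0 * exp(-Qd / (R*T))
T = 686.15 K
D = 1.6968e-04 * exp(-164e3 / (8.314 * 686.15))
D = 5.55e-17 m^2/s


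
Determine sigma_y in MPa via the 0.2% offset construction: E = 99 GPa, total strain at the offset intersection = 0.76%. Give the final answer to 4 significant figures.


Offset strain = 0.002
Elastic strain at yield = total_strain - offset = 7.6e-03 - 0.002 = 5.6e-03
sigma_y = E * elastic_strain = 99000 * 5.6e-03
sigma_y = 554.4 MPa


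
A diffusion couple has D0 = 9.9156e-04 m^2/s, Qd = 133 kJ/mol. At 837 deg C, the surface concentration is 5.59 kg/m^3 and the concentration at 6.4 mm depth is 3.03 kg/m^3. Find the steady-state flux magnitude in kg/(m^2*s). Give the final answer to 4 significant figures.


Step 1: D = D0 * exp(-Qd/(R*T))
T = 837 + 273.15 = 1110.15 K
D = 9.9156e-04 * exp(-133e3 / (8.314 * 1110.15)) = 5.4726e-10 m^2/s
Step 2: J = D * (C1 - C2) / dx
J = 5.4726e-10 * (5.59 - 3.03) / 6.4e-03
J = 2.189e-07 kg/(m^2*s)


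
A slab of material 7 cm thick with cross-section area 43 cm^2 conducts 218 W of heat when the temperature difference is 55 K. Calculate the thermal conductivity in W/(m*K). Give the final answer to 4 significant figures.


k = Q*L / (A*dT)
L = 0.07 m, A = 4.3e-03 m^2
k = 218 * 0.07 / (4.3e-03 * 55)
k = 64.52 W/(m*K)


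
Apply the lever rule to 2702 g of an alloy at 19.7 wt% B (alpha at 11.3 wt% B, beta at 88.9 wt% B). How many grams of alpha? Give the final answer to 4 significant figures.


f_alpha = (C_beta - C0) / (C_beta - C_alpha)
f_alpha = (88.9 - 19.7) / (88.9 - 11.3) = 0.891753
m_alpha = f_alpha * m_total = 0.891753 * 2702 = 2410 g


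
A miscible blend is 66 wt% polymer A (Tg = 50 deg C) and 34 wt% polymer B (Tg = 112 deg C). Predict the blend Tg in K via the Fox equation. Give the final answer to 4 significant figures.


1/Tg = w1/Tg1 + w2/Tg2 (in Kelvin)
Tg1 = 323.15 K, Tg2 = 385.15 K
1/Tg = 0.66/323.15 + 0.34/385.15
Tg = 341.9 K


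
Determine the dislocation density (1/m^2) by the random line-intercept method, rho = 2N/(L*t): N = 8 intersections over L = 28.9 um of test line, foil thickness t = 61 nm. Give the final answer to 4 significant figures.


rho = 2N / (L * t)
L = 28.9 um = 2.89e-05 m, t = 61 nm = 6.1e-08 m
rho = 2 * 8 / (2.89e-05 * 6.1e-08)
rho = 9.076e+12 1/m^2


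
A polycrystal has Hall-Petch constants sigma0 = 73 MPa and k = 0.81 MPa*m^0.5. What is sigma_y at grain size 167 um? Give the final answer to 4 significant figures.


sigma_y = sigma0 + k / sqrt(d)
d = 167 um = 1.67e-04 m
sigma_y = 73 + 0.81 / sqrt(1.67e-04)
sigma_y = 135.7 MPa


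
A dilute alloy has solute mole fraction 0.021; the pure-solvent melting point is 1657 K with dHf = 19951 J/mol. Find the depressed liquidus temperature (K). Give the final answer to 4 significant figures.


dT = R*Tm^2*x / dHf
dT = 8.314 * 1657^2 * 0.021 / 19951
dT = 24.0276 K
T_new = 1657 - 24.0276 = 1633 K


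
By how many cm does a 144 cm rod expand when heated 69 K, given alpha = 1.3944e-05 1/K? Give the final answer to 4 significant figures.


dL = L0 * alpha * dT
dL = 144 * 1.3944e-05 * 69
dL = 0.1385 cm


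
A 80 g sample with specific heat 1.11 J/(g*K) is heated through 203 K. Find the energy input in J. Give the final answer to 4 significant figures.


Q = m * cp * dT
Q = 80 * 1.11 * 203
Q = 18030 J


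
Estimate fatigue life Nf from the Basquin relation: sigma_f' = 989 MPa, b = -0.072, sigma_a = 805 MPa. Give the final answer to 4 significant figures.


sigma_a = sigma_f' * (2*Nf)^b
2*Nf = (sigma_a / sigma_f')^(1/b)
2*Nf = (805 / 989)^(1/-0.072)
2*Nf = 17.4451
Nf = 8.723 cycles


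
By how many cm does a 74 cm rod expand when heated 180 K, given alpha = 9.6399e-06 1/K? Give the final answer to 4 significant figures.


dL = L0 * alpha * dT
dL = 74 * 9.6399e-06 * 180
dL = 0.1284 cm


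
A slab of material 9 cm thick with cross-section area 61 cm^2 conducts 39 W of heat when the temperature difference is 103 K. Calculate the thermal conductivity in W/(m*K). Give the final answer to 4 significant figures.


k = Q*L / (A*dT)
L = 0.09 m, A = 6.1e-03 m^2
k = 39 * 0.09 / (6.1e-03 * 103)
k = 5.587 W/(m*K)


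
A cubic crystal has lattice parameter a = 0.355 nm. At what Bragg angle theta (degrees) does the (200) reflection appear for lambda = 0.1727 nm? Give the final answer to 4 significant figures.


d = a / sqrt(h^2+k^2+l^2)
d = 0.355 / sqrt(4) = 0.1775 nm
lambda = 2*d*sin(theta)  =>  sin(theta) = lambda / (2*d)
sin(theta) = 0.1727 / (2 * 0.1775) = 0.486479
theta = 29.11 deg


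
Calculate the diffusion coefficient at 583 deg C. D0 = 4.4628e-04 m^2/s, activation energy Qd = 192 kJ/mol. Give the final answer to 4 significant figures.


D = D0 * exp(-Qd / (R*T))
T = 856.15 K
D = 4.4628e-04 * exp(-192e3 / (8.314 * 856.15))
D = 8.611e-16 m^2/s


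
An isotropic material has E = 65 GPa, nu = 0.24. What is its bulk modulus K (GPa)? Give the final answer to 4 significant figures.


K = E / (3*(1-2*nu))
K = 65 / (3*(1-2*0.24))
K = 41.67 GPa


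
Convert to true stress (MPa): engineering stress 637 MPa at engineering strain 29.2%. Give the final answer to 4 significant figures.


sigma_true = sigma_eng * (1 + epsilon_eng)
sigma_true = 637 * (1 + 0.292)
sigma_true = 823 MPa


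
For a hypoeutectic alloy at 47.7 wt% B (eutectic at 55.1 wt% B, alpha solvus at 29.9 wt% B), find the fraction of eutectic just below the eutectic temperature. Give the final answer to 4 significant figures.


f_primary = (C_e - C0) / (C_e - C_alpha_max)
f_primary = (55.1 - 47.7) / (55.1 - 29.9)
f_primary = 0.293651
f_eutectic = 1 - 0.293651 = 0.7063


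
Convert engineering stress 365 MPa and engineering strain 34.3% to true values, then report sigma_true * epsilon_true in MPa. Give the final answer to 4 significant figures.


sigma_true = sigma_eng * (1 + epsilon_eng)
sigma_true = 365 * (1 + 0.343) = 490.195 MPa
epsilon_true = ln(1 + epsilon_eng)
epsilon_true = ln(1 + 0.343) = 0.294906
sigma_true * epsilon_true = 490.195 * 0.294906 = 144.6 MPa


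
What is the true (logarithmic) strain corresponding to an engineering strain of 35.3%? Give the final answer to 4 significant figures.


epsilon_true = ln(1 + epsilon_eng)
epsilon_true = ln(1 + 0.353)
epsilon_true = 0.3023


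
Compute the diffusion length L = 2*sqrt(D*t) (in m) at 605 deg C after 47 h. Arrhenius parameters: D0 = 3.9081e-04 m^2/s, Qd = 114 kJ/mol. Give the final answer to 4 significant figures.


Step 1: D = D0 * exp(-Qd/(R*T))
T = 878.15 K
D = 3.9081e-04 * exp(-114e3 / (8.314 * 878.15)) = 6.46703e-11 m^2/s
Step 2: L = 2*sqrt(D*t)
t = 47 h = 169200 s
L = 2*sqrt(6.46703e-11 * 169200) = 6.616e-03 m


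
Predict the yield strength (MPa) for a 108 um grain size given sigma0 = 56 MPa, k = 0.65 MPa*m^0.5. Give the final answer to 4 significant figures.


sigma_y = sigma0 + k / sqrt(d)
d = 108 um = 1.08e-04 m
sigma_y = 56 + 0.65 / sqrt(1.08e-04)
sigma_y = 118.5 MPa


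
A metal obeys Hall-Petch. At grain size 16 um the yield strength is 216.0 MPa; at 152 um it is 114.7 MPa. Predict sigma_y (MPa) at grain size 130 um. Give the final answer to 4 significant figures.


sigma_y = sigma0 + k / sqrt(d)
1/sqrt(d1) = 1/sqrt(1.6e-05) = 250;  1/sqrt(d2) = 81.1107
k = (sigma1 - sigma2) / (1/sqrt(d1) - 1/sqrt(d2)) = (216.0 - 114.7) / (250 - 81.1107) = 0.599801 MPa*m^0.5
sigma0 = sigma1 - k/sqrt(d1) = 216.0 - 0.599801*250 = 66.0497 MPa
sigma_y(d3) = 66.0497 + 0.599801 / sqrt(1.3e-04) = 118.7 MPa


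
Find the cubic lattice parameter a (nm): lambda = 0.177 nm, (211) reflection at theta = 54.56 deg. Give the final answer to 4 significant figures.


d = lambda / (2*sin(theta))
d = 0.177 / (2*sin(54.56 deg))
d = 0.108626 nm
a = d * sqrt(h^2+k^2+l^2) = 0.108626 * sqrt(6)
a = 0.2661 nm


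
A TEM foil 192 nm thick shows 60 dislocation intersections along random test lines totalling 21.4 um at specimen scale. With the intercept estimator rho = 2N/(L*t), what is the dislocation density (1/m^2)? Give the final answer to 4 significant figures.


rho = 2N / (L * t)
L = 21.4 um = 2.14e-05 m, t = 192 nm = 1.92e-07 m
rho = 2 * 60 / (2.14e-05 * 1.92e-07)
rho = 2.921e+13 1/m^2


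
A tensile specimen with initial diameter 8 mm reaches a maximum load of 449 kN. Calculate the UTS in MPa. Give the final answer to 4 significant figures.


A0 = pi*(d/2)^2 = pi*(8/2)^2 = 50.2655 mm^2
UTS = F_max / A0 = 449*1000 / 50.2655
UTS = 8933 MPa


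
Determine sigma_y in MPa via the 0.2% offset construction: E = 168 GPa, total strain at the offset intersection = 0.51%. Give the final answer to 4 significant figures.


Offset strain = 0.002
Elastic strain at yield = total_strain - offset = 5.1e-03 - 0.002 = 3.1e-03
sigma_y = E * elastic_strain = 168000 * 3.1e-03
sigma_y = 520.8 MPa


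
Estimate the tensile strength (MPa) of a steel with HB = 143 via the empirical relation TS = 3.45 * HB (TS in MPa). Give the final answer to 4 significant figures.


TS (MPa) = 3.45 * HB
TS = 3.45 * 143
TS = 493.4 MPa


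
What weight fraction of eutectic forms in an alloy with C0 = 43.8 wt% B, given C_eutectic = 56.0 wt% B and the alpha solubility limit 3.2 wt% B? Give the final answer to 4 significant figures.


f_primary = (C_e - C0) / (C_e - C_alpha_max)
f_primary = (56.0 - 43.8) / (56.0 - 3.2)
f_primary = 0.231061
f_eutectic = 1 - 0.231061 = 0.7689


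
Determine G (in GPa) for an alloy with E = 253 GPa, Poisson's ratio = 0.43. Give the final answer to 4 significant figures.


G = E / (2*(1+nu))
G = 253 / (2*(1+0.43))
G = 88.46 GPa


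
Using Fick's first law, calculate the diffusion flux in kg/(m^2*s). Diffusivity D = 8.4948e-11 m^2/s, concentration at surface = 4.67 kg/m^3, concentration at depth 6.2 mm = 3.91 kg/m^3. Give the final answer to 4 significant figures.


J = -D * (dC/dx) = D * (C1 - C2) / dx
J = 8.4948e-11 * (4.67 - 3.91) / 6.2e-03
J = 1.041e-08 kg/(m^2*s)


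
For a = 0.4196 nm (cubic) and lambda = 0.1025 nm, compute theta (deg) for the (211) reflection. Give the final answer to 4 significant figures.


d = a / sqrt(h^2+k^2+l^2)
d = 0.4196 / sqrt(6) = 0.171301 nm
lambda = 2*d*sin(theta)  =>  sin(theta) = lambda / (2*d)
sin(theta) = 0.1025 / (2 * 0.171301) = 0.299181
theta = 17.41 deg


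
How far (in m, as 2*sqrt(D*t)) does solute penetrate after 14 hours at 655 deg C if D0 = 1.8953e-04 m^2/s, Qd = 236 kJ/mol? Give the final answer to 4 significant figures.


Step 1: D = D0 * exp(-Qd/(R*T))
T = 928.15 K
D = 1.8953e-04 * exp(-236e3 / (8.314 * 928.15)) = 9.89773e-18 m^2/s
Step 2: L = 2*sqrt(D*t)
t = 14 h = 50400 s
L = 2*sqrt(9.89773e-18 * 50400) = 1.413e-06 m


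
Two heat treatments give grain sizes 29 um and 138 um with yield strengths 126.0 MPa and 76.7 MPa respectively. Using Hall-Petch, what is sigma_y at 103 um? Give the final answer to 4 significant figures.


sigma_y = sigma0 + k / sqrt(d)
1/sqrt(d1) = 1/sqrt(2.9e-05) = 185.695;  1/sqrt(d2) = 85.1257
k = (sigma1 - sigma2) / (1/sqrt(d1) - 1/sqrt(d2)) = (126.0 - 76.7) / (185.695 - 85.1257) = 0.490207 MPa*m^0.5
sigma0 = sigma1 - k/sqrt(d1) = 126.0 - 0.490207*185.695 = 34.9708 MPa
sigma_y(d3) = 34.9708 + 0.490207 / sqrt(1.03e-04) = 83.27 MPa


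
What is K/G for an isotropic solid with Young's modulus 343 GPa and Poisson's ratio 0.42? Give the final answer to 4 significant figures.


G = E / (2*(1+nu))
G = 343 / (2*(1+0.42)) = 120.775 GPa
K = E / (3*(1-2*nu))
K = 343 / (3*(1-2*0.42)) = 714.583 GPa
K/G = 714.583 / 120.775 = 5.917


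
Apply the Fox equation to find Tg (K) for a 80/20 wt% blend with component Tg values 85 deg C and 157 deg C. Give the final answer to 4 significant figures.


1/Tg = w1/Tg1 + w2/Tg2 (in Kelvin)
Tg1 = 358.15 K, Tg2 = 430.15 K
1/Tg = 0.8/358.15 + 0.2/430.15
Tg = 370.6 K


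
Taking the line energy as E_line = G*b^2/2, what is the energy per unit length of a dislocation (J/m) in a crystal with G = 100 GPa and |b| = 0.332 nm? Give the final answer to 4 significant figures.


E = G*b^2/2
b = 0.332 nm = 3.32e-10 m
G = 100 GPa = 1e+11 Pa
E = 0.5 * 1e+11 * (3.32e-10)^2
E = 5.511e-09 J/m


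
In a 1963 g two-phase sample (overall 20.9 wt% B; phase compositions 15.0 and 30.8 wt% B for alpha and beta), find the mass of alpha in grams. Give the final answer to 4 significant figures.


f_alpha = (C_beta - C0) / (C_beta - C_alpha)
f_alpha = (30.8 - 20.9) / (30.8 - 15.0) = 0.626582
m_alpha = f_alpha * m_total = 0.626582 * 1963 = 1230 g


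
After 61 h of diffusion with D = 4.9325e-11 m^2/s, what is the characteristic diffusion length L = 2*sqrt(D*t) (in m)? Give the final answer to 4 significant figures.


t = 61 hr = 219600 s
Diffusion length = 2*sqrt(D*t)
= 2*sqrt(4.9325e-11 * 219600)
= 6.582e-03 m


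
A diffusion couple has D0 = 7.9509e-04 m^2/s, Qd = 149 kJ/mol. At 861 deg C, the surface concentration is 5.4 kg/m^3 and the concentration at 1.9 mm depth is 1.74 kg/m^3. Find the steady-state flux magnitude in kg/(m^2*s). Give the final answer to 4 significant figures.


Step 1: D = D0 * exp(-Qd/(R*T))
T = 861 + 273.15 = 1134.15 K
D = 7.9509e-04 * exp(-149e3 / (8.314 * 1134.15)) = 1.09092e-10 m^2/s
Step 2: J = D * (C1 - C2) / dx
J = 1.09092e-10 * (5.4 - 1.74) / 1.9e-03
J = 2.101e-07 kg/(m^2*s)


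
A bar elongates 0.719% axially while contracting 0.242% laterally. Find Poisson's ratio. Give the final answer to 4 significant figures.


nu = -epsilon_lat / epsilon_axial
Lateral strain is contraction (negative), so using magnitudes:
nu = 0.242 / 0.719
nu = 0.3366


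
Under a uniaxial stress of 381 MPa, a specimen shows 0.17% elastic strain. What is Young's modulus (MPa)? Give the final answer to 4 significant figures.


E = sigma / epsilon
epsilon = 0.17% = 1.7e-03
E = 381 / 1.7e-03
E = 224100 MPa


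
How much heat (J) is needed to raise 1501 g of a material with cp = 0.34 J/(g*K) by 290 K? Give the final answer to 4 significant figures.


Q = m * cp * dT
Q = 1501 * 0.34 * 290
Q = 148000 J


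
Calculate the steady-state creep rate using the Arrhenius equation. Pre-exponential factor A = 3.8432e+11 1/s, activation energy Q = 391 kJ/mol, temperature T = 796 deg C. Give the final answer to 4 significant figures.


rate = A * exp(-Q / (R*T))
T = 796 + 273.15 = 1069.15 K
rate = 3.8432e+11 * exp(-391e3 / (8.314 * 1069.15))
rate = 3.028e-08 1/s


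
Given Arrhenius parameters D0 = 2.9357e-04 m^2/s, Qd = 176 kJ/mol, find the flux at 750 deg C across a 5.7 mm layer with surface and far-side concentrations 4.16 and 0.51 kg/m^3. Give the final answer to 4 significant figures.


Step 1: D = D0 * exp(-Qd/(R*T))
T = 750 + 273.15 = 1023.15 K
D = 2.9357e-04 * exp(-176e3 / (8.314 * 1023.15)) = 3.03459e-13 m^2/s
Step 2: J = D * (C1 - C2) / dx
J = 3.03459e-13 * (4.16 - 0.51) / 5.7e-03
J = 1.943e-10 kg/(m^2*s)
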